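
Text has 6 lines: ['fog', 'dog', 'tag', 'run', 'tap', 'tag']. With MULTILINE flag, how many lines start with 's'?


With MULTILINE flag, ^ matches the start of each line.
Lines: ['fog', 'dog', 'tag', 'run', 'tap', 'tag']
Checking which lines start with 's':
  Line 1: 'fog' -> no
  Line 2: 'dog' -> no
  Line 3: 'tag' -> no
  Line 4: 'run' -> no
  Line 5: 'tap' -> no
  Line 6: 'tag' -> no
Matching lines: []
Count: 0

0


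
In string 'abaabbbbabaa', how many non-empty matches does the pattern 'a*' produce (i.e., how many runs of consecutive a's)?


Pattern 'a*' matches zero or more a's. We want non-empty runs of consecutive a's.
String: 'abaabbbbabaa'
Walking through the string to find runs of a's:
  Run 1: positions 0-0 -> 'a'
  Run 2: positions 2-3 -> 'aa'
  Run 3: positions 8-8 -> 'a'
  Run 4: positions 10-11 -> 'aa'
Non-empty runs found: ['a', 'aa', 'a', 'aa']
Count: 4

4


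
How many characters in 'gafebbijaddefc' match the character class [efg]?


Character class [efg] matches any of: {e, f, g}
Scanning string 'gafebbijaddefc' character by character:
  pos 0: 'g' -> MATCH
  pos 1: 'a' -> no
  pos 2: 'f' -> MATCH
  pos 3: 'e' -> MATCH
  pos 4: 'b' -> no
  pos 5: 'b' -> no
  pos 6: 'i' -> no
  pos 7: 'j' -> no
  pos 8: 'a' -> no
  pos 9: 'd' -> no
  pos 10: 'd' -> no
  pos 11: 'e' -> MATCH
  pos 12: 'f' -> MATCH
  pos 13: 'c' -> no
Total matches: 5

5


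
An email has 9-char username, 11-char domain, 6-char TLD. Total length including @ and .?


An email address has format: username@domain.tld
Username length: 9
'@' character: 1
Domain length: 11
'.' character: 1
TLD length: 6
Total = 9 + 1 + 11 + 1 + 6 = 28

28


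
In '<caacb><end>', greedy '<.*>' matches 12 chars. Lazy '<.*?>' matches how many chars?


Greedy '<.*>' tries to match as MUCH as possible.
Lazy '<.*?>' tries to match as LITTLE as possible.

String: '<caacb><end>'
Greedy '<.*>' starts at first '<' and extends to the LAST '>': '<caacb><end>' (12 chars)
Lazy '<.*?>' starts at first '<' and stops at the FIRST '>': '<caacb>' (7 chars)

7


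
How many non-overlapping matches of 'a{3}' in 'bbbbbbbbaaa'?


Pattern 'a{3}' matches exactly 3 consecutive a's (greedy, non-overlapping).
String: 'bbbbbbbbaaa'
Scanning for runs of a's:
  Run at pos 8: 'aaa' (length 3) -> 1 match(es)
Matches found: ['aaa']
Total: 1

1


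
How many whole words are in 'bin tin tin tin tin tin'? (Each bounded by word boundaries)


Word boundaries (\b) mark the start/end of each word.
Text: 'bin tin tin tin tin tin'
Splitting by whitespace:
  Word 1: 'bin'
  Word 2: 'tin'
  Word 3: 'tin'
  Word 4: 'tin'
  Word 5: 'tin'
  Word 6: 'tin'
Total whole words: 6

6


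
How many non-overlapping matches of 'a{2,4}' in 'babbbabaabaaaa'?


Pattern 'a{2,4}' matches between 2 and 4 consecutive a's (greedy).
String: 'babbbabaabaaaa'
Finding runs of a's and applying greedy matching:
  Run at pos 1: 'a' (length 1)
  Run at pos 5: 'a' (length 1)
  Run at pos 7: 'aa' (length 2)
  Run at pos 10: 'aaaa' (length 4)
Matches: ['aa', 'aaaa']
Count: 2

2


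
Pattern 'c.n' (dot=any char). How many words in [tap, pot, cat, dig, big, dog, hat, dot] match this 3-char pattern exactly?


Pattern 'c.n' means: starts with 'c', any single char, ends with 'n'.
Checking each word (must be exactly 3 chars):
  'tap' (len=3): no
  'pot' (len=3): no
  'cat' (len=3): no
  'dig' (len=3): no
  'big' (len=3): no
  'dog' (len=3): no
  'hat' (len=3): no
  'dot' (len=3): no
Matching words: []
Total: 0

0


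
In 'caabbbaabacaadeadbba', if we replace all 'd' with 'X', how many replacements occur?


re.sub('d', 'X', text) replaces every occurrence of 'd' with 'X'.
Text: 'caabbbaabacaadeadbba'
Scanning for 'd':
  pos 13: 'd' -> replacement #1
  pos 16: 'd' -> replacement #2
Total replacements: 2

2


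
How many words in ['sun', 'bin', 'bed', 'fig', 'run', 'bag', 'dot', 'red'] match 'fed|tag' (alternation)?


Alternation 'fed|tag' matches either 'fed' or 'tag'.
Checking each word:
  'sun' -> no
  'bin' -> no
  'bed' -> no
  'fig' -> no
  'run' -> no
  'bag' -> no
  'dot' -> no
  'red' -> no
Matches: []
Count: 0

0


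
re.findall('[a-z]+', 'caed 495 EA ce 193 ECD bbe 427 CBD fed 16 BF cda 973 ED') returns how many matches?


Pattern '[a-z]+' finds one or more lowercase letters.
Text: 'caed 495 EA ce 193 ECD bbe 427 CBD fed 16 BF cda 973 ED'
Scanning for matches:
  Match 1: 'caed'
  Match 2: 'ce'
  Match 3: 'bbe'
  Match 4: 'fed'
  Match 5: 'cda'
Total matches: 5

5


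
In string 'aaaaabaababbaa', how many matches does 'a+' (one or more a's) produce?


Pattern 'a+' matches one or more consecutive a's.
String: 'aaaaabaababbaa'
Scanning for runs of a:
  Match 1: 'aaaaa' (length 5)
  Match 2: 'aa' (length 2)
  Match 3: 'a' (length 1)
  Match 4: 'aa' (length 2)
Total matches: 4

4


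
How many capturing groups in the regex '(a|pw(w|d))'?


To count capturing groups, count each '(' that starts a group.
Pattern: '(a|pw(w|d))'
Walking through the pattern:
  Position 0: '(' -> group #1
  Position 5: '(' -> group #2
Total capturing groups: 2

2


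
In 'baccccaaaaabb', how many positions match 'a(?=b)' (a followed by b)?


Lookahead 'a(?=b)' matches 'a' only when followed by 'b'.
String: 'baccccaaaaabb'
Checking each position where char is 'a':
  pos 1: 'a' -> no (next='c')
  pos 6: 'a' -> no (next='a')
  pos 7: 'a' -> no (next='a')
  pos 8: 'a' -> no (next='a')
  pos 9: 'a' -> no (next='a')
  pos 10: 'a' -> MATCH (next='b')
Matching positions: [10]
Count: 1

1


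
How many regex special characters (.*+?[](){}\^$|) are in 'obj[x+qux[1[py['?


Regex special characters are: . * + ? [ ] ( ) { } \ ^ $ |
Scanning 'obj[x+qux[1[py[':
  pos 3: '[' -> SPECIAL
  pos 5: '+' -> SPECIAL
  pos 9: '[' -> SPECIAL
  pos 11: '[' -> SPECIAL
  pos 14: '[' -> SPECIAL
Special chars found: ['[', '+', '[', '[', '[']
Total: 5

5


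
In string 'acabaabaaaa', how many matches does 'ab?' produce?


Pattern 'ab?' matches 'a' optionally followed by 'b'.
String: 'acabaabaaaa'
Scanning left to right for 'a' then checking next char:
  Match 1: 'a' (a not followed by b)
  Match 2: 'ab' (a followed by b)
  Match 3: 'a' (a not followed by b)
  Match 4: 'ab' (a followed by b)
  Match 5: 'a' (a not followed by b)
  Match 6: 'a' (a not followed by b)
  Match 7: 'a' (a not followed by b)
  Match 8: 'a' (a not followed by b)
Total matches: 8

8


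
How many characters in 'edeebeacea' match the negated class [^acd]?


Negated class [^acd] matches any char NOT in {a, c, d}
Scanning 'edeebeacea':
  pos 0: 'e' -> MATCH
  pos 1: 'd' -> no (excluded)
  pos 2: 'e' -> MATCH
  pos 3: 'e' -> MATCH
  pos 4: 'b' -> MATCH
  pos 5: 'e' -> MATCH
  pos 6: 'a' -> no (excluded)
  pos 7: 'c' -> no (excluded)
  pos 8: 'e' -> MATCH
  pos 9: 'a' -> no (excluded)
Total matches: 6

6


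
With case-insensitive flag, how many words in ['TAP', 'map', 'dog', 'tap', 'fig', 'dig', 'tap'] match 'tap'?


Case-insensitive matching: compare each word's lowercase form to 'tap'.
  'TAP' -> lower='tap' -> MATCH
  'map' -> lower='map' -> no
  'dog' -> lower='dog' -> no
  'tap' -> lower='tap' -> MATCH
  'fig' -> lower='fig' -> no
  'dig' -> lower='dig' -> no
  'tap' -> lower='tap' -> MATCH
Matches: ['TAP', 'tap', 'tap']
Count: 3

3


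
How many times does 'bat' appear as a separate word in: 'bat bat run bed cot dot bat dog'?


Scanning each word for exact match 'bat':
  Word 1: 'bat' -> MATCH
  Word 2: 'bat' -> MATCH
  Word 3: 'run' -> no
  Word 4: 'bed' -> no
  Word 5: 'cot' -> no
  Word 6: 'dot' -> no
  Word 7: 'bat' -> MATCH
  Word 8: 'dog' -> no
Total matches: 3

3


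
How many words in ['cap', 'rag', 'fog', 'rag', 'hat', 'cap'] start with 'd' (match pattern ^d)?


Pattern ^d anchors to start of word. Check which words begin with 'd':
  'cap' -> no
  'rag' -> no
  'fog' -> no
  'rag' -> no
  'hat' -> no
  'cap' -> no
Matching words: []
Count: 0

0


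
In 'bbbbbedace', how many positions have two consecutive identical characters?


Looking for consecutive identical characters in 'bbbbbedace':
  pos 0-1: 'b' vs 'b' -> MATCH ('bb')
  pos 1-2: 'b' vs 'b' -> MATCH ('bb')
  pos 2-3: 'b' vs 'b' -> MATCH ('bb')
  pos 3-4: 'b' vs 'b' -> MATCH ('bb')
  pos 4-5: 'b' vs 'e' -> different
  pos 5-6: 'e' vs 'd' -> different
  pos 6-7: 'd' vs 'a' -> different
  pos 7-8: 'a' vs 'c' -> different
  pos 8-9: 'c' vs 'e' -> different
Consecutive identical pairs: ['bb', 'bb', 'bb', 'bb']
Count: 4

4


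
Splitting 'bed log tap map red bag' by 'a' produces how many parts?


Splitting by 'a' breaks the string at each occurrence of the separator.
Text: 'bed log tap map red bag'
Parts after split:
  Part 1: 'bed log t'
  Part 2: 'p m'
  Part 3: 'p red b'
  Part 4: 'g'
Total parts: 4

4


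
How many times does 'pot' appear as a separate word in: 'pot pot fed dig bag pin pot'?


Scanning each word for exact match 'pot':
  Word 1: 'pot' -> MATCH
  Word 2: 'pot' -> MATCH
  Word 3: 'fed' -> no
  Word 4: 'dig' -> no
  Word 5: 'bag' -> no
  Word 6: 'pin' -> no
  Word 7: 'pot' -> MATCH
Total matches: 3

3


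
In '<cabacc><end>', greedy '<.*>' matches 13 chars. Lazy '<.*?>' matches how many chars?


Greedy '<.*>' tries to match as MUCH as possible.
Lazy '<.*?>' tries to match as LITTLE as possible.

String: '<cabacc><end>'
Greedy '<.*>' starts at first '<' and extends to the LAST '>': '<cabacc><end>' (13 chars)
Lazy '<.*?>' starts at first '<' and stops at the FIRST '>': '<cabacc>' (8 chars)

8


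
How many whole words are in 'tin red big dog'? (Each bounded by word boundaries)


Word boundaries (\b) mark the start/end of each word.
Text: 'tin red big dog'
Splitting by whitespace:
  Word 1: 'tin'
  Word 2: 'red'
  Word 3: 'big'
  Word 4: 'dog'
Total whole words: 4

4


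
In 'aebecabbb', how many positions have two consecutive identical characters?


Looking for consecutive identical characters in 'aebecabbb':
  pos 0-1: 'a' vs 'e' -> different
  pos 1-2: 'e' vs 'b' -> different
  pos 2-3: 'b' vs 'e' -> different
  pos 3-4: 'e' vs 'c' -> different
  pos 4-5: 'c' vs 'a' -> different
  pos 5-6: 'a' vs 'b' -> different
  pos 6-7: 'b' vs 'b' -> MATCH ('bb')
  pos 7-8: 'b' vs 'b' -> MATCH ('bb')
Consecutive identical pairs: ['bb', 'bb']
Count: 2

2


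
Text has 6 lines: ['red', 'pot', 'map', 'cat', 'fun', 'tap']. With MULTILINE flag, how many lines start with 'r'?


With MULTILINE flag, ^ matches the start of each line.
Lines: ['red', 'pot', 'map', 'cat', 'fun', 'tap']
Checking which lines start with 'r':
  Line 1: 'red' -> MATCH
  Line 2: 'pot' -> no
  Line 3: 'map' -> no
  Line 4: 'cat' -> no
  Line 5: 'fun' -> no
  Line 6: 'tap' -> no
Matching lines: ['red']
Count: 1

1


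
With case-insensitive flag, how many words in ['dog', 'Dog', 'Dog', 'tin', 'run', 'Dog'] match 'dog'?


Case-insensitive matching: compare each word's lowercase form to 'dog'.
  'dog' -> lower='dog' -> MATCH
  'Dog' -> lower='dog' -> MATCH
  'Dog' -> lower='dog' -> MATCH
  'tin' -> lower='tin' -> no
  'run' -> lower='run' -> no
  'Dog' -> lower='dog' -> MATCH
Matches: ['dog', 'Dog', 'Dog', 'Dog']
Count: 4

4


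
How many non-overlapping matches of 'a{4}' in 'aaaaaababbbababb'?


Pattern 'a{4}' matches exactly 4 consecutive a's (greedy, non-overlapping).
String: 'aaaaaababbbababb'
Scanning for runs of a's:
  Run at pos 0: 'aaaaaa' (length 6) -> 1 match(es)
  Run at pos 7: 'a' (length 1) -> 0 match(es)
  Run at pos 11: 'a' (length 1) -> 0 match(es)
  Run at pos 13: 'a' (length 1) -> 0 match(es)
Matches found: ['aaaa']
Total: 1

1


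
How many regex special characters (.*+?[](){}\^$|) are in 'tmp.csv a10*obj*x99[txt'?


Regex special characters are: . * + ? [ ] ( ) { } \ ^ $ |
Scanning 'tmp.csv a10*obj*x99[txt':
  pos 3: '.' -> SPECIAL
  pos 11: '*' -> SPECIAL
  pos 15: '*' -> SPECIAL
  pos 19: '[' -> SPECIAL
Special chars found: ['.', '*', '*', '[']
Total: 4

4


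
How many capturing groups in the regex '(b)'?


To count capturing groups, count each '(' that starts a group.
Pattern: '(b)'
Walking through the pattern:
  Position 0: '(' -> group #1
Total capturing groups: 1

1


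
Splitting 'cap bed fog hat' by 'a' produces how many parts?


Splitting by 'a' breaks the string at each occurrence of the separator.
Text: 'cap bed fog hat'
Parts after split:
  Part 1: 'c'
  Part 2: 'p bed fog h'
  Part 3: 't'
Total parts: 3

3


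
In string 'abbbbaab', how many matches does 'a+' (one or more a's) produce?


Pattern 'a+' matches one or more consecutive a's.
String: 'abbbbaab'
Scanning for runs of a:
  Match 1: 'a' (length 1)
  Match 2: 'aa' (length 2)
Total matches: 2

2


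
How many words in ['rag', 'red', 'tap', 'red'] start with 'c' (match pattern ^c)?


Pattern ^c anchors to start of word. Check which words begin with 'c':
  'rag' -> no
  'red' -> no
  'tap' -> no
  'red' -> no
Matching words: []
Count: 0

0


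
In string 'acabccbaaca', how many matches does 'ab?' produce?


Pattern 'ab?' matches 'a' optionally followed by 'b'.
String: 'acabccbaaca'
Scanning left to right for 'a' then checking next char:
  Match 1: 'a' (a not followed by b)
  Match 2: 'ab' (a followed by b)
  Match 3: 'a' (a not followed by b)
  Match 4: 'a' (a not followed by b)
  Match 5: 'a' (a not followed by b)
Total matches: 5

5


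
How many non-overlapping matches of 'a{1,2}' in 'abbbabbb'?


Pattern 'a{1,2}' matches between 1 and 2 consecutive a's (greedy).
String: 'abbbabbb'
Finding runs of a's and applying greedy matching:
  Run at pos 0: 'a' (length 1)
  Run at pos 4: 'a' (length 1)
Matches: ['a', 'a']
Count: 2

2


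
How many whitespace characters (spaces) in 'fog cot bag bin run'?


\s matches whitespace characters (spaces, tabs, etc.).
Text: 'fog cot bag bin run'
This text has 5 words separated by spaces.
Number of spaces = number of words - 1 = 5 - 1 = 4

4


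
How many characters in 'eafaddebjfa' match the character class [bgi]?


Character class [bgi] matches any of: {b, g, i}
Scanning string 'eafaddebjfa' character by character:
  pos 0: 'e' -> no
  pos 1: 'a' -> no
  pos 2: 'f' -> no
  pos 3: 'a' -> no
  pos 4: 'd' -> no
  pos 5: 'd' -> no
  pos 6: 'e' -> no
  pos 7: 'b' -> MATCH
  pos 8: 'j' -> no
  pos 9: 'f' -> no
  pos 10: 'a' -> no
Total matches: 1

1


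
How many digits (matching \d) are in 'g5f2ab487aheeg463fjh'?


\d matches any digit 0-9.
Scanning 'g5f2ab487aheeg463fjh':
  pos 1: '5' -> DIGIT
  pos 3: '2' -> DIGIT
  pos 6: '4' -> DIGIT
  pos 7: '8' -> DIGIT
  pos 8: '7' -> DIGIT
  pos 14: '4' -> DIGIT
  pos 15: '6' -> DIGIT
  pos 16: '3' -> DIGIT
Digits found: ['5', '2', '4', '8', '7', '4', '6', '3']
Total: 8

8


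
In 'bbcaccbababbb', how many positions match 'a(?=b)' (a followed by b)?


Lookahead 'a(?=b)' matches 'a' only when followed by 'b'.
String: 'bbcaccbababbb'
Checking each position where char is 'a':
  pos 3: 'a' -> no (next='c')
  pos 7: 'a' -> MATCH (next='b')
  pos 9: 'a' -> MATCH (next='b')
Matching positions: [7, 9]
Count: 2

2


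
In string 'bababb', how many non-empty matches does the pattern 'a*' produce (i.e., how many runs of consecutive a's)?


Pattern 'a*' matches zero or more a's. We want non-empty runs of consecutive a's.
String: 'bababb'
Walking through the string to find runs of a's:
  Run 1: positions 1-1 -> 'a'
  Run 2: positions 3-3 -> 'a'
Non-empty runs found: ['a', 'a']
Count: 2

2


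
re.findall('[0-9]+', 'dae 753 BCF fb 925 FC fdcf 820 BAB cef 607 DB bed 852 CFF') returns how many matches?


Pattern '[0-9]+' finds one or more digits.
Text: 'dae 753 BCF fb 925 FC fdcf 820 BAB cef 607 DB bed 852 CFF'
Scanning for matches:
  Match 1: '753'
  Match 2: '925'
  Match 3: '820'
  Match 4: '607'
  Match 5: '852'
Total matches: 5

5


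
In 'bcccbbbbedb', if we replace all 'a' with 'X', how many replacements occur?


re.sub('a', 'X', text) replaces every occurrence of 'a' with 'X'.
Text: 'bcccbbbbedb'
Scanning for 'a':
Total replacements: 0

0


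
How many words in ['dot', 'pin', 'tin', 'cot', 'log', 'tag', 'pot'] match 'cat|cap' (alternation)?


Alternation 'cat|cap' matches either 'cat' or 'cap'.
Checking each word:
  'dot' -> no
  'pin' -> no
  'tin' -> no
  'cot' -> no
  'log' -> no
  'tag' -> no
  'pot' -> no
Matches: []
Count: 0

0


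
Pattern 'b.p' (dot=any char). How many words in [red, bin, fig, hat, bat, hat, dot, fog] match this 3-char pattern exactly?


Pattern 'b.p' means: starts with 'b', any single char, ends with 'p'.
Checking each word (must be exactly 3 chars):
  'red' (len=3): no
  'bin' (len=3): no
  'fig' (len=3): no
  'hat' (len=3): no
  'bat' (len=3): no
  'hat' (len=3): no
  'dot' (len=3): no
  'fog' (len=3): no
Matching words: []
Total: 0

0


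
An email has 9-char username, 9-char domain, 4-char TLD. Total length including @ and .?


An email address has format: username@domain.tld
Username length: 9
'@' character: 1
Domain length: 9
'.' character: 1
TLD length: 4
Total = 9 + 1 + 9 + 1 + 4 = 24

24


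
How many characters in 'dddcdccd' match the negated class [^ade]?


Negated class [^ade] matches any char NOT in {a, d, e}
Scanning 'dddcdccd':
  pos 0: 'd' -> no (excluded)
  pos 1: 'd' -> no (excluded)
  pos 2: 'd' -> no (excluded)
  pos 3: 'c' -> MATCH
  pos 4: 'd' -> no (excluded)
  pos 5: 'c' -> MATCH
  pos 6: 'c' -> MATCH
  pos 7: 'd' -> no (excluded)
Total matches: 3

3


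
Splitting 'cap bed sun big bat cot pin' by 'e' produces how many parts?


Splitting by 'e' breaks the string at each occurrence of the separator.
Text: 'cap bed sun big bat cot pin'
Parts after split:
  Part 1: 'cap b'
  Part 2: 'd sun big bat cot pin'
Total parts: 2

2


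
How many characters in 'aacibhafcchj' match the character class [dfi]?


Character class [dfi] matches any of: {d, f, i}
Scanning string 'aacibhafcchj' character by character:
  pos 0: 'a' -> no
  pos 1: 'a' -> no
  pos 2: 'c' -> no
  pos 3: 'i' -> MATCH
  pos 4: 'b' -> no
  pos 5: 'h' -> no
  pos 6: 'a' -> no
  pos 7: 'f' -> MATCH
  pos 8: 'c' -> no
  pos 9: 'c' -> no
  pos 10: 'h' -> no
  pos 11: 'j' -> no
Total matches: 2

2


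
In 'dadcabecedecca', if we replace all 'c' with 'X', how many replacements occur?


re.sub('c', 'X', text) replaces every occurrence of 'c' with 'X'.
Text: 'dadcabecedecca'
Scanning for 'c':
  pos 3: 'c' -> replacement #1
  pos 7: 'c' -> replacement #2
  pos 11: 'c' -> replacement #3
  pos 12: 'c' -> replacement #4
Total replacements: 4

4


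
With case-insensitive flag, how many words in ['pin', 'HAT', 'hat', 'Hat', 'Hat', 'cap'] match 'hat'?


Case-insensitive matching: compare each word's lowercase form to 'hat'.
  'pin' -> lower='pin' -> no
  'HAT' -> lower='hat' -> MATCH
  'hat' -> lower='hat' -> MATCH
  'Hat' -> lower='hat' -> MATCH
  'Hat' -> lower='hat' -> MATCH
  'cap' -> lower='cap' -> no
Matches: ['HAT', 'hat', 'Hat', 'Hat']
Count: 4

4


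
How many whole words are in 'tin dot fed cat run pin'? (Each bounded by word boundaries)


Word boundaries (\b) mark the start/end of each word.
Text: 'tin dot fed cat run pin'
Splitting by whitespace:
  Word 1: 'tin'
  Word 2: 'dot'
  Word 3: 'fed'
  Word 4: 'cat'
  Word 5: 'run'
  Word 6: 'pin'
Total whole words: 6

6


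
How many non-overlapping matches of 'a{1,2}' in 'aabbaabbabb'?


Pattern 'a{1,2}' matches between 1 and 2 consecutive a's (greedy).
String: 'aabbaabbabb'
Finding runs of a's and applying greedy matching:
  Run at pos 0: 'aa' (length 2)
  Run at pos 4: 'aa' (length 2)
  Run at pos 8: 'a' (length 1)
Matches: ['aa', 'aa', 'a']
Count: 3

3


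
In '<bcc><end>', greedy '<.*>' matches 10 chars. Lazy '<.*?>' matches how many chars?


Greedy '<.*>' tries to match as MUCH as possible.
Lazy '<.*?>' tries to match as LITTLE as possible.

String: '<bcc><end>'
Greedy '<.*>' starts at first '<' and extends to the LAST '>': '<bcc><end>' (10 chars)
Lazy '<.*?>' starts at first '<' and stops at the FIRST '>': '<bcc>' (5 chars)

5


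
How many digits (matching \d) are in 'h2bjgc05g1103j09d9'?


\d matches any digit 0-9.
Scanning 'h2bjgc05g1103j09d9':
  pos 1: '2' -> DIGIT
  pos 6: '0' -> DIGIT
  pos 7: '5' -> DIGIT
  pos 9: '1' -> DIGIT
  pos 10: '1' -> DIGIT
  pos 11: '0' -> DIGIT
  pos 12: '3' -> DIGIT
  pos 14: '0' -> DIGIT
  pos 15: '9' -> DIGIT
  pos 17: '9' -> DIGIT
Digits found: ['2', '0', '5', '1', '1', '0', '3', '0', '9', '9']
Total: 10

10


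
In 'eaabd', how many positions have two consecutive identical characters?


Looking for consecutive identical characters in 'eaabd':
  pos 0-1: 'e' vs 'a' -> different
  pos 1-2: 'a' vs 'a' -> MATCH ('aa')
  pos 2-3: 'a' vs 'b' -> different
  pos 3-4: 'b' vs 'd' -> different
Consecutive identical pairs: ['aa']
Count: 1

1


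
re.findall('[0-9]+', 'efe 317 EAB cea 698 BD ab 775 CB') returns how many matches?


Pattern '[0-9]+' finds one or more digits.
Text: 'efe 317 EAB cea 698 BD ab 775 CB'
Scanning for matches:
  Match 1: '317'
  Match 2: '698'
  Match 3: '775'
Total matches: 3

3


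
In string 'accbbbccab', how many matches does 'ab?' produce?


Pattern 'ab?' matches 'a' optionally followed by 'b'.
String: 'accbbbccab'
Scanning left to right for 'a' then checking next char:
  Match 1: 'a' (a not followed by b)
  Match 2: 'ab' (a followed by b)
Total matches: 2

2


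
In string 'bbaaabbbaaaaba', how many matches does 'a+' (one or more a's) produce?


Pattern 'a+' matches one or more consecutive a's.
String: 'bbaaabbbaaaaba'
Scanning for runs of a:
  Match 1: 'aaa' (length 3)
  Match 2: 'aaaa' (length 4)
  Match 3: 'a' (length 1)
Total matches: 3

3


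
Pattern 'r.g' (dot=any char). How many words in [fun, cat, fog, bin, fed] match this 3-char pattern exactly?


Pattern 'r.g' means: starts with 'r', any single char, ends with 'g'.
Checking each word (must be exactly 3 chars):
  'fun' (len=3): no
  'cat' (len=3): no
  'fog' (len=3): no
  'bin' (len=3): no
  'fed' (len=3): no
Matching words: []
Total: 0

0


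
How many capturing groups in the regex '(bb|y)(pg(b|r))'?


To count capturing groups, count each '(' that starts a group.
Pattern: '(bb|y)(pg(b|r))'
Walking through the pattern:
  Position 0: '(' -> group #1
  Position 6: '(' -> group #2
  Position 9: '(' -> group #3
Total capturing groups: 3

3


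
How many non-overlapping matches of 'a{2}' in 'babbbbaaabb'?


Pattern 'a{2}' matches exactly 2 consecutive a's (greedy, non-overlapping).
String: 'babbbbaaabb'
Scanning for runs of a's:
  Run at pos 1: 'a' (length 1) -> 0 match(es)
  Run at pos 6: 'aaa' (length 3) -> 1 match(es)
Matches found: ['aa']
Total: 1

1


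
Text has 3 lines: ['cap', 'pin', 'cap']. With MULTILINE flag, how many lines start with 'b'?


With MULTILINE flag, ^ matches the start of each line.
Lines: ['cap', 'pin', 'cap']
Checking which lines start with 'b':
  Line 1: 'cap' -> no
  Line 2: 'pin' -> no
  Line 3: 'cap' -> no
Matching lines: []
Count: 0

0


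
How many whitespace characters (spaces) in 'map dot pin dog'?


\s matches whitespace characters (spaces, tabs, etc.).
Text: 'map dot pin dog'
This text has 4 words separated by spaces.
Number of spaces = number of words - 1 = 4 - 1 = 3

3


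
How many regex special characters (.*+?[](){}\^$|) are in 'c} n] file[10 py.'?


Regex special characters are: . * + ? [ ] ( ) { } \ ^ $ |
Scanning 'c} n] file[10 py.':
  pos 1: '}' -> SPECIAL
  pos 4: ']' -> SPECIAL
  pos 10: '[' -> SPECIAL
  pos 16: '.' -> SPECIAL
Special chars found: ['}', ']', '[', '.']
Total: 4

4


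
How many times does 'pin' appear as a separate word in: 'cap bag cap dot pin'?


Scanning each word for exact match 'pin':
  Word 1: 'cap' -> no
  Word 2: 'bag' -> no
  Word 3: 'cap' -> no
  Word 4: 'dot' -> no
  Word 5: 'pin' -> MATCH
Total matches: 1

1


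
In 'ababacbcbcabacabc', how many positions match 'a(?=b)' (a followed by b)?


Lookahead 'a(?=b)' matches 'a' only when followed by 'b'.
String: 'ababacbcbcabacabc'
Checking each position where char is 'a':
  pos 0: 'a' -> MATCH (next='b')
  pos 2: 'a' -> MATCH (next='b')
  pos 4: 'a' -> no (next='c')
  pos 10: 'a' -> MATCH (next='b')
  pos 12: 'a' -> no (next='c')
  pos 14: 'a' -> MATCH (next='b')
Matching positions: [0, 2, 10, 14]
Count: 4

4


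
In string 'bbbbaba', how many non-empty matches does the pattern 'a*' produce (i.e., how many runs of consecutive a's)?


Pattern 'a*' matches zero or more a's. We want non-empty runs of consecutive a's.
String: 'bbbbaba'
Walking through the string to find runs of a's:
  Run 1: positions 4-4 -> 'a'
  Run 2: positions 6-6 -> 'a'
Non-empty runs found: ['a', 'a']
Count: 2

2


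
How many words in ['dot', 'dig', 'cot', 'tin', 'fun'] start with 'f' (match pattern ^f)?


Pattern ^f anchors to start of word. Check which words begin with 'f':
  'dot' -> no
  'dig' -> no
  'cot' -> no
  'tin' -> no
  'fun' -> MATCH (starts with 'f')
Matching words: ['fun']
Count: 1

1


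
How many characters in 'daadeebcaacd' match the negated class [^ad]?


Negated class [^ad] matches any char NOT in {a, d}
Scanning 'daadeebcaacd':
  pos 0: 'd' -> no (excluded)
  pos 1: 'a' -> no (excluded)
  pos 2: 'a' -> no (excluded)
  pos 3: 'd' -> no (excluded)
  pos 4: 'e' -> MATCH
  pos 5: 'e' -> MATCH
  pos 6: 'b' -> MATCH
  pos 7: 'c' -> MATCH
  pos 8: 'a' -> no (excluded)
  pos 9: 'a' -> no (excluded)
  pos 10: 'c' -> MATCH
  pos 11: 'd' -> no (excluded)
Total matches: 5

5


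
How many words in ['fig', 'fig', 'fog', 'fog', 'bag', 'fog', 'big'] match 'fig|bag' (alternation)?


Alternation 'fig|bag' matches either 'fig' or 'bag'.
Checking each word:
  'fig' -> MATCH
  'fig' -> MATCH
  'fog' -> no
  'fog' -> no
  'bag' -> MATCH
  'fog' -> no
  'big' -> no
Matches: ['fig', 'fig', 'bag']
Count: 3

3


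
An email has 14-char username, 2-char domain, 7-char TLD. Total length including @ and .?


An email address has format: username@domain.tld
Username length: 14
'@' character: 1
Domain length: 2
'.' character: 1
TLD length: 7
Total = 14 + 1 + 2 + 1 + 7 = 25

25


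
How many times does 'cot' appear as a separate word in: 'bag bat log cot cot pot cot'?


Scanning each word for exact match 'cot':
  Word 1: 'bag' -> no
  Word 2: 'bat' -> no
  Word 3: 'log' -> no
  Word 4: 'cot' -> MATCH
  Word 5: 'cot' -> MATCH
  Word 6: 'pot' -> no
  Word 7: 'cot' -> MATCH
Total matches: 3

3


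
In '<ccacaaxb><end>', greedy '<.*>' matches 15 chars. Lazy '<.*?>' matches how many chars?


Greedy '<.*>' tries to match as MUCH as possible.
Lazy '<.*?>' tries to match as LITTLE as possible.

String: '<ccacaaxb><end>'
Greedy '<.*>' starts at first '<' and extends to the LAST '>': '<ccacaaxb><end>' (15 chars)
Lazy '<.*?>' starts at first '<' and stops at the FIRST '>': '<ccacaaxb>' (10 chars)

10


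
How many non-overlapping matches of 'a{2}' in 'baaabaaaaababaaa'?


Pattern 'a{2}' matches exactly 2 consecutive a's (greedy, non-overlapping).
String: 'baaabaaaaababaaa'
Scanning for runs of a's:
  Run at pos 1: 'aaa' (length 3) -> 1 match(es)
  Run at pos 5: 'aaaaa' (length 5) -> 2 match(es)
  Run at pos 11: 'a' (length 1) -> 0 match(es)
  Run at pos 13: 'aaa' (length 3) -> 1 match(es)
Matches found: ['aa', 'aa', 'aa', 'aa']
Total: 4

4


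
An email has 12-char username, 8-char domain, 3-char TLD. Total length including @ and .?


An email address has format: username@domain.tld
Username length: 12
'@' character: 1
Domain length: 8
'.' character: 1
TLD length: 3
Total = 12 + 1 + 8 + 1 + 3 = 25

25


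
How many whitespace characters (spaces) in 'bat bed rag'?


\s matches whitespace characters (spaces, tabs, etc.).
Text: 'bat bed rag'
This text has 3 words separated by spaces.
Number of spaces = number of words - 1 = 3 - 1 = 2

2


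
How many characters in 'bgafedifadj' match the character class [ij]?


Character class [ij] matches any of: {i, j}
Scanning string 'bgafedifadj' character by character:
  pos 0: 'b' -> no
  pos 1: 'g' -> no
  pos 2: 'a' -> no
  pos 3: 'f' -> no
  pos 4: 'e' -> no
  pos 5: 'd' -> no
  pos 6: 'i' -> MATCH
  pos 7: 'f' -> no
  pos 8: 'a' -> no
  pos 9: 'd' -> no
  pos 10: 'j' -> MATCH
Total matches: 2

2


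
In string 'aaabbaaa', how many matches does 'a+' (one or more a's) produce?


Pattern 'a+' matches one or more consecutive a's.
String: 'aaabbaaa'
Scanning for runs of a:
  Match 1: 'aaa' (length 3)
  Match 2: 'aaa' (length 3)
Total matches: 2

2


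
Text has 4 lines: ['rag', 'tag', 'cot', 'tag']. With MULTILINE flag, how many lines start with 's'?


With MULTILINE flag, ^ matches the start of each line.
Lines: ['rag', 'tag', 'cot', 'tag']
Checking which lines start with 's':
  Line 1: 'rag' -> no
  Line 2: 'tag' -> no
  Line 3: 'cot' -> no
  Line 4: 'tag' -> no
Matching lines: []
Count: 0

0


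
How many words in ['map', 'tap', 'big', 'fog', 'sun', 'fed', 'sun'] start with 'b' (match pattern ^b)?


Pattern ^b anchors to start of word. Check which words begin with 'b':
  'map' -> no
  'tap' -> no
  'big' -> MATCH (starts with 'b')
  'fog' -> no
  'sun' -> no
  'fed' -> no
  'sun' -> no
Matching words: ['big']
Count: 1

1


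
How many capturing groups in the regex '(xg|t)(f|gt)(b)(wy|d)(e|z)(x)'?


To count capturing groups, count each '(' that starts a group.
Pattern: '(xg|t)(f|gt)(b)(wy|d)(e|z)(x)'
Walking through the pattern:
  Position 0: '(' -> group #1
  Position 6: '(' -> group #2
  Position 12: '(' -> group #3
  Position 15: '(' -> group #4
  Position 21: '(' -> group #5
  Position 26: '(' -> group #6
Total capturing groups: 6

6


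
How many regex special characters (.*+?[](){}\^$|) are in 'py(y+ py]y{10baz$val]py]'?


Regex special characters are: . * + ? [ ] ( ) { } \ ^ $ |
Scanning 'py(y+ py]y{10baz$val]py]':
  pos 2: '(' -> SPECIAL
  pos 4: '+' -> SPECIAL
  pos 8: ']' -> SPECIAL
  pos 10: '{' -> SPECIAL
  pos 16: '$' -> SPECIAL
  pos 20: ']' -> SPECIAL
  pos 23: ']' -> SPECIAL
Special chars found: ['(', '+', ']', '{', '$', ']', ']']
Total: 7

7


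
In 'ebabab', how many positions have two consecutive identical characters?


Looking for consecutive identical characters in 'ebabab':
  pos 0-1: 'e' vs 'b' -> different
  pos 1-2: 'b' vs 'a' -> different
  pos 2-3: 'a' vs 'b' -> different
  pos 3-4: 'b' vs 'a' -> different
  pos 4-5: 'a' vs 'b' -> different
Consecutive identical pairs: []
Count: 0

0


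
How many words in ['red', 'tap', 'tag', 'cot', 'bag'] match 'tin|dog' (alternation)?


Alternation 'tin|dog' matches either 'tin' or 'dog'.
Checking each word:
  'red' -> no
  'tap' -> no
  'tag' -> no
  'cot' -> no
  'bag' -> no
Matches: []
Count: 0

0


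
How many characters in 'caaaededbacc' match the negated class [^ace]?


Negated class [^ace] matches any char NOT in {a, c, e}
Scanning 'caaaededbacc':
  pos 0: 'c' -> no (excluded)
  pos 1: 'a' -> no (excluded)
  pos 2: 'a' -> no (excluded)
  pos 3: 'a' -> no (excluded)
  pos 4: 'e' -> no (excluded)
  pos 5: 'd' -> MATCH
  pos 6: 'e' -> no (excluded)
  pos 7: 'd' -> MATCH
  pos 8: 'b' -> MATCH
  pos 9: 'a' -> no (excluded)
  pos 10: 'c' -> no (excluded)
  pos 11: 'c' -> no (excluded)
Total matches: 3

3


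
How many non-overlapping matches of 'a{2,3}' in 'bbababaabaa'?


Pattern 'a{2,3}' matches between 2 and 3 consecutive a's (greedy).
String: 'bbababaabaa'
Finding runs of a's and applying greedy matching:
  Run at pos 2: 'a' (length 1)
  Run at pos 4: 'a' (length 1)
  Run at pos 6: 'aa' (length 2)
  Run at pos 9: 'aa' (length 2)
Matches: ['aa', 'aa']
Count: 2

2


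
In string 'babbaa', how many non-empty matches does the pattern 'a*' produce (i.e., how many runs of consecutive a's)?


Pattern 'a*' matches zero or more a's. We want non-empty runs of consecutive a's.
String: 'babbaa'
Walking through the string to find runs of a's:
  Run 1: positions 1-1 -> 'a'
  Run 2: positions 4-5 -> 'aa'
Non-empty runs found: ['a', 'aa']
Count: 2

2


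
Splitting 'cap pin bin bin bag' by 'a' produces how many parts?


Splitting by 'a' breaks the string at each occurrence of the separator.
Text: 'cap pin bin bin bag'
Parts after split:
  Part 1: 'c'
  Part 2: 'p pin bin bin b'
  Part 3: 'g'
Total parts: 3

3


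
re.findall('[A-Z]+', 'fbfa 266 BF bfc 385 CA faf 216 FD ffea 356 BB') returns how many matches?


Pattern '[A-Z]+' finds one or more uppercase letters.
Text: 'fbfa 266 BF bfc 385 CA faf 216 FD ffea 356 BB'
Scanning for matches:
  Match 1: 'BF'
  Match 2: 'CA'
  Match 3: 'FD'
  Match 4: 'BB'
Total matches: 4

4


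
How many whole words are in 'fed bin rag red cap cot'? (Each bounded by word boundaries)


Word boundaries (\b) mark the start/end of each word.
Text: 'fed bin rag red cap cot'
Splitting by whitespace:
  Word 1: 'fed'
  Word 2: 'bin'
  Word 3: 'rag'
  Word 4: 'red'
  Word 5: 'cap'
  Word 6: 'cot'
Total whole words: 6

6


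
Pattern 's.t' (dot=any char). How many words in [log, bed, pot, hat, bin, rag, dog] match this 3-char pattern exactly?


Pattern 's.t' means: starts with 's', any single char, ends with 't'.
Checking each word (must be exactly 3 chars):
  'log' (len=3): no
  'bed' (len=3): no
  'pot' (len=3): no
  'hat' (len=3): no
  'bin' (len=3): no
  'rag' (len=3): no
  'dog' (len=3): no
Matching words: []
Total: 0

0


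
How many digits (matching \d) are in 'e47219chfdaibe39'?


\d matches any digit 0-9.
Scanning 'e47219chfdaibe39':
  pos 1: '4' -> DIGIT
  pos 2: '7' -> DIGIT
  pos 3: '2' -> DIGIT
  pos 4: '1' -> DIGIT
  pos 5: '9' -> DIGIT
  pos 14: '3' -> DIGIT
  pos 15: '9' -> DIGIT
Digits found: ['4', '7', '2', '1', '9', '3', '9']
Total: 7

7


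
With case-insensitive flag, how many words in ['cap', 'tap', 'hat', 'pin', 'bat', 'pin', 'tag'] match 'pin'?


Case-insensitive matching: compare each word's lowercase form to 'pin'.
  'cap' -> lower='cap' -> no
  'tap' -> lower='tap' -> no
  'hat' -> lower='hat' -> no
  'pin' -> lower='pin' -> MATCH
  'bat' -> lower='bat' -> no
  'pin' -> lower='pin' -> MATCH
  'tag' -> lower='tag' -> no
Matches: ['pin', 'pin']
Count: 2

2


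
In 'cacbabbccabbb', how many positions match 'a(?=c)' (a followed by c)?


Lookahead 'a(?=c)' matches 'a' only when followed by 'c'.
String: 'cacbabbccabbb'
Checking each position where char is 'a':
  pos 1: 'a' -> MATCH (next='c')
  pos 4: 'a' -> no (next='b')
  pos 9: 'a' -> no (next='b')
Matching positions: [1]
Count: 1

1


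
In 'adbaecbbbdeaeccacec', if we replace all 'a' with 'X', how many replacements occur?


re.sub('a', 'X', text) replaces every occurrence of 'a' with 'X'.
Text: 'adbaecbbbdeaeccacec'
Scanning for 'a':
  pos 0: 'a' -> replacement #1
  pos 3: 'a' -> replacement #2
  pos 11: 'a' -> replacement #3
  pos 15: 'a' -> replacement #4
Total replacements: 4

4


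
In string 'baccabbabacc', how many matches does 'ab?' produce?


Pattern 'ab?' matches 'a' optionally followed by 'b'.
String: 'baccabbabacc'
Scanning left to right for 'a' then checking next char:
  Match 1: 'a' (a not followed by b)
  Match 2: 'ab' (a followed by b)
  Match 3: 'ab' (a followed by b)
  Match 4: 'a' (a not followed by b)
Total matches: 4

4


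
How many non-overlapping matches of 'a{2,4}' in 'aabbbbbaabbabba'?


Pattern 'a{2,4}' matches between 2 and 4 consecutive a's (greedy).
String: 'aabbbbbaabbabba'
Finding runs of a's and applying greedy matching:
  Run at pos 0: 'aa' (length 2)
  Run at pos 7: 'aa' (length 2)
  Run at pos 11: 'a' (length 1)
  Run at pos 14: 'a' (length 1)
Matches: ['aa', 'aa']
Count: 2

2


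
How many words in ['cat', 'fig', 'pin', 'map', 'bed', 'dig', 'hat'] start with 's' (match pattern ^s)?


Pattern ^s anchors to start of word. Check which words begin with 's':
  'cat' -> no
  'fig' -> no
  'pin' -> no
  'map' -> no
  'bed' -> no
  'dig' -> no
  'hat' -> no
Matching words: []
Count: 0

0


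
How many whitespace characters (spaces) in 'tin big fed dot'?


\s matches whitespace characters (spaces, tabs, etc.).
Text: 'tin big fed dot'
This text has 4 words separated by spaces.
Number of spaces = number of words - 1 = 4 - 1 = 3

3


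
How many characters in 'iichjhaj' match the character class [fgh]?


Character class [fgh] matches any of: {f, g, h}
Scanning string 'iichjhaj' character by character:
  pos 0: 'i' -> no
  pos 1: 'i' -> no
  pos 2: 'c' -> no
  pos 3: 'h' -> MATCH
  pos 4: 'j' -> no
  pos 5: 'h' -> MATCH
  pos 6: 'a' -> no
  pos 7: 'j' -> no
Total matches: 2

2


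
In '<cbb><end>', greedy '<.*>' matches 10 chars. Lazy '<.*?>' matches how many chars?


Greedy '<.*>' tries to match as MUCH as possible.
Lazy '<.*?>' tries to match as LITTLE as possible.

String: '<cbb><end>'
Greedy '<.*>' starts at first '<' and extends to the LAST '>': '<cbb><end>' (10 chars)
Lazy '<.*?>' starts at first '<' and stops at the FIRST '>': '<cbb>' (5 chars)

5


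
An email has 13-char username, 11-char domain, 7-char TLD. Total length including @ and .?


An email address has format: username@domain.tld
Username length: 13
'@' character: 1
Domain length: 11
'.' character: 1
TLD length: 7
Total = 13 + 1 + 11 + 1 + 7 = 33

33


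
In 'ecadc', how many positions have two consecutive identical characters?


Looking for consecutive identical characters in 'ecadc':
  pos 0-1: 'e' vs 'c' -> different
  pos 1-2: 'c' vs 'a' -> different
  pos 2-3: 'a' vs 'd' -> different
  pos 3-4: 'd' vs 'c' -> different
Consecutive identical pairs: []
Count: 0

0


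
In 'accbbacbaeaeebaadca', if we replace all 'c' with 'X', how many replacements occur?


re.sub('c', 'X', text) replaces every occurrence of 'c' with 'X'.
Text: 'accbbacbaeaeebaadca'
Scanning for 'c':
  pos 1: 'c' -> replacement #1
  pos 2: 'c' -> replacement #2
  pos 6: 'c' -> replacement #3
  pos 17: 'c' -> replacement #4
Total replacements: 4

4


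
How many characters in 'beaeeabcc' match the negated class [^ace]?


Negated class [^ace] matches any char NOT in {a, c, e}
Scanning 'beaeeabcc':
  pos 0: 'b' -> MATCH
  pos 1: 'e' -> no (excluded)
  pos 2: 'a' -> no (excluded)
  pos 3: 'e' -> no (excluded)
  pos 4: 'e' -> no (excluded)
  pos 5: 'a' -> no (excluded)
  pos 6: 'b' -> MATCH
  pos 7: 'c' -> no (excluded)
  pos 8: 'c' -> no (excluded)
Total matches: 2

2


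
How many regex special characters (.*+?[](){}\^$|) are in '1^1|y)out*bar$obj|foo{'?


Regex special characters are: . * + ? [ ] ( ) { } \ ^ $ |
Scanning '1^1|y)out*bar$obj|foo{':
  pos 1: '^' -> SPECIAL
  pos 3: '|' -> SPECIAL
  pos 5: ')' -> SPECIAL
  pos 9: '*' -> SPECIAL
  pos 13: '$' -> SPECIAL
  pos 17: '|' -> SPECIAL
  pos 21: '{' -> SPECIAL
Special chars found: ['^', '|', ')', '*', '$', '|', '{']
Total: 7

7


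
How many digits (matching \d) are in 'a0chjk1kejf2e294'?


\d matches any digit 0-9.
Scanning 'a0chjk1kejf2e294':
  pos 1: '0' -> DIGIT
  pos 6: '1' -> DIGIT
  pos 11: '2' -> DIGIT
  pos 13: '2' -> DIGIT
  pos 14: '9' -> DIGIT
  pos 15: '4' -> DIGIT
Digits found: ['0', '1', '2', '2', '9', '4']
Total: 6

6


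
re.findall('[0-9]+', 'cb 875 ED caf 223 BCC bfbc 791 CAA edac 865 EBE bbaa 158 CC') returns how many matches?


Pattern '[0-9]+' finds one or more digits.
Text: 'cb 875 ED caf 223 BCC bfbc 791 CAA edac 865 EBE bbaa 158 CC'
Scanning for matches:
  Match 1: '875'
  Match 2: '223'
  Match 3: '791'
  Match 4: '865'
  Match 5: '158'
Total matches: 5

5


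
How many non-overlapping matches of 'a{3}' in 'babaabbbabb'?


Pattern 'a{3}' matches exactly 3 consecutive a's (greedy, non-overlapping).
String: 'babaabbbabb'
Scanning for runs of a's:
  Run at pos 1: 'a' (length 1) -> 0 match(es)
  Run at pos 3: 'aa' (length 2) -> 0 match(es)
  Run at pos 8: 'a' (length 1) -> 0 match(es)
Matches found: []
Total: 0

0


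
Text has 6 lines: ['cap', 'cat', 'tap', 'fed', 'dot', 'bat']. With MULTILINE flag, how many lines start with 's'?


With MULTILINE flag, ^ matches the start of each line.
Lines: ['cap', 'cat', 'tap', 'fed', 'dot', 'bat']
Checking which lines start with 's':
  Line 1: 'cap' -> no
  Line 2: 'cat' -> no
  Line 3: 'tap' -> no
  Line 4: 'fed' -> no
  Line 5: 'dot' -> no
  Line 6: 'bat' -> no
Matching lines: []
Count: 0

0


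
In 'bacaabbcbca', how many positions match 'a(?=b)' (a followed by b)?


Lookahead 'a(?=b)' matches 'a' only when followed by 'b'.
String: 'bacaabbcbca'
Checking each position where char is 'a':
  pos 1: 'a' -> no (next='c')
  pos 3: 'a' -> no (next='a')
  pos 4: 'a' -> MATCH (next='b')
Matching positions: [4]
Count: 1

1
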